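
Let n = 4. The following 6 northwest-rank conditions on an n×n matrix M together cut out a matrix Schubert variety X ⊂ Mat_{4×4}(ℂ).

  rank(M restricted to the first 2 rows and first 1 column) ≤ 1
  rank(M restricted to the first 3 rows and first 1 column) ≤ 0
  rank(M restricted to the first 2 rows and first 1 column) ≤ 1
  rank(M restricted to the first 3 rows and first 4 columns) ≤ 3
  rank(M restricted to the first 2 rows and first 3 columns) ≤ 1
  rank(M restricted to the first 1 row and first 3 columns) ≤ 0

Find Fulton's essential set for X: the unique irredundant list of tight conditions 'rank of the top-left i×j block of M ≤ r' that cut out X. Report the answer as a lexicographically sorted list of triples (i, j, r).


The tightest implied rank at each (i,j), from the 6 conditions:

  R[1]: 0 | 0 | 0 | 1
  R[2]: 0 | 1 | 1 | 2
  R[3]: 0 | 1 | 2 | 3
  R[4]: 1 | 2 | 3 | 4

so w = (4, 2, 3, 1).

|D(w)|=5, |Ess(w)|=2:

[(1, 3, 0), (3, 1, 0)]


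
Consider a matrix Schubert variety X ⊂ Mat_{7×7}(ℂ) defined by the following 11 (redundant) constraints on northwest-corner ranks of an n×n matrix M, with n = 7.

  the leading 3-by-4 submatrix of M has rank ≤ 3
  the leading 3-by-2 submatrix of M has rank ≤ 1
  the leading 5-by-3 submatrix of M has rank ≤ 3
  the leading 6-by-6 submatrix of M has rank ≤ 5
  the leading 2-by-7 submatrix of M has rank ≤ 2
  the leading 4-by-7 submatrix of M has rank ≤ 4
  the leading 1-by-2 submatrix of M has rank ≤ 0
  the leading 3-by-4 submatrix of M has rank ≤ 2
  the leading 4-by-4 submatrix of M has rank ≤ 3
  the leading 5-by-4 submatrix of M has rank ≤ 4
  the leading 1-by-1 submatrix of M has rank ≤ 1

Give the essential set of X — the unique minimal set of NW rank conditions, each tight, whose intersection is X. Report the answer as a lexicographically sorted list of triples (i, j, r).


Computing R[i][j] = min implied NW-rank bound (n=7, 11 conditions):

  R[1]: 0, 0, 1, 1, 1, 1, 1
  R[2]: 1, 1, 2, 2, 2, 2, 2
  R[3]: 1, 1, 2, 2, 3, 3, 3
  R[4]: 1, 2, 3, 3, 4, 4, 4
  R[5]: 1, 2, 3, 4, 5, 5, 5
  R[6]: 1, 2, 3, 4, 5, 5, 6
  R[7]: 1, 2, 3, 4, 5, 6, 7

so w = (3, 1, 5, 2, 4, 7, 6).

D(w) has 5 cells with 4 SE-corners; essential set:

[(1, 2, 0), (3, 2, 1), (3, 4, 2), (6, 6, 5)]


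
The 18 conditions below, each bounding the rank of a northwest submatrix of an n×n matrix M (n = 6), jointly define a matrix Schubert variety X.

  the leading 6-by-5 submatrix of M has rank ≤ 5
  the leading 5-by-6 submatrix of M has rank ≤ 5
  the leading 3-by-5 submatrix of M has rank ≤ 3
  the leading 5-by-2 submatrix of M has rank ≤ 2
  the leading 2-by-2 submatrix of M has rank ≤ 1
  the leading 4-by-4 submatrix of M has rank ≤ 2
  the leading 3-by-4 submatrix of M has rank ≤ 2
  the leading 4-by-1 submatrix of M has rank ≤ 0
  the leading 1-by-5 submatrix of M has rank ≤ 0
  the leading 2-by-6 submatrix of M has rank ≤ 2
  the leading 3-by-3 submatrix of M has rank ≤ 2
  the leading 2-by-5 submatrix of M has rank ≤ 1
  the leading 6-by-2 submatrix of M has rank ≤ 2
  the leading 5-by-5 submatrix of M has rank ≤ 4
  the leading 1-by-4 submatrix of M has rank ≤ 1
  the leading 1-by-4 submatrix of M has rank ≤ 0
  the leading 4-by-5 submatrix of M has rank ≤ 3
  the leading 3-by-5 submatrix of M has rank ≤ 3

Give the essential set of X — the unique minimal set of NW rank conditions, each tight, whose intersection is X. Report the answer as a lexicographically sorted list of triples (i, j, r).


Reconstructing r_w from the 18 given conditions:

  0 | 0 | 0 | 0 | 0 | 1
  0 | 1 | 1 | 1 | 1 | 2
  0 | 1 | 2 | 2 | 2 | 3
  0 | 1 | 2 | 2 | 3 | 4
  1 | 2 | 3 | 3 | 4 | 5
  1 | 2 | 3 | 4 | 5 | 6

second differences of R give the permutation w = (6, 2, 3, 5, 1, 4).

Rothe diagram D(w) (9 cells), 3 SE-corners (essential conditions):

[(1, 5, 0), (4, 1, 0), (4, 4, 2)]


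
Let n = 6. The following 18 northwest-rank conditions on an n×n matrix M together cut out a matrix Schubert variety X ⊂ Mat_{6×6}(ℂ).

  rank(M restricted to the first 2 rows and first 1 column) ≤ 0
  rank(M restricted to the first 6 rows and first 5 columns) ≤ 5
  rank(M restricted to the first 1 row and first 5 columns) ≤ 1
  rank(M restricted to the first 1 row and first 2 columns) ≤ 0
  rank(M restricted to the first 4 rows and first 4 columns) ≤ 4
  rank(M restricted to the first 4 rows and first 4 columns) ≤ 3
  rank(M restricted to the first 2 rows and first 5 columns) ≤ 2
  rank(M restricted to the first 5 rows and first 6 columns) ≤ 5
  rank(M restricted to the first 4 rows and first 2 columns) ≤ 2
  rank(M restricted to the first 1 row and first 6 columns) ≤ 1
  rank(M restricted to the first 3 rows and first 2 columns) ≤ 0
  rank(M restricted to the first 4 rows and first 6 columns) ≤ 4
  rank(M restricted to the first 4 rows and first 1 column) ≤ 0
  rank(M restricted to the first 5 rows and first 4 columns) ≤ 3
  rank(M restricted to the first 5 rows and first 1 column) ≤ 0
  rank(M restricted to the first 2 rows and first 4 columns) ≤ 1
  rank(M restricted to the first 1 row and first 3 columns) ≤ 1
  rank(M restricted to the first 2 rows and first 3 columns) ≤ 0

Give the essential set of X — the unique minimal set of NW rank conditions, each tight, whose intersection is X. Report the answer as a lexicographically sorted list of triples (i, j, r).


Computing R[i][j] = min implied NW-rank bound (n=6, 18 conditions):

  R[1]: 0  0  0  1  1  1
  R[2]: 0  0  0  1  2  2
  R[3]: 0  0  1  2  3  3
  R[4]: 0  1  2  3  4  4
  R[5]: 0  1  2  3  4  5
  R[6]: 1  2  3  4  5  6

hence w(1..6) = (4, 5, 3, 2, 6, 1).

|D(w)|=10, |Ess(w)|=3:

[(2, 3, 0), (3, 2, 0), (5, 1, 0)]


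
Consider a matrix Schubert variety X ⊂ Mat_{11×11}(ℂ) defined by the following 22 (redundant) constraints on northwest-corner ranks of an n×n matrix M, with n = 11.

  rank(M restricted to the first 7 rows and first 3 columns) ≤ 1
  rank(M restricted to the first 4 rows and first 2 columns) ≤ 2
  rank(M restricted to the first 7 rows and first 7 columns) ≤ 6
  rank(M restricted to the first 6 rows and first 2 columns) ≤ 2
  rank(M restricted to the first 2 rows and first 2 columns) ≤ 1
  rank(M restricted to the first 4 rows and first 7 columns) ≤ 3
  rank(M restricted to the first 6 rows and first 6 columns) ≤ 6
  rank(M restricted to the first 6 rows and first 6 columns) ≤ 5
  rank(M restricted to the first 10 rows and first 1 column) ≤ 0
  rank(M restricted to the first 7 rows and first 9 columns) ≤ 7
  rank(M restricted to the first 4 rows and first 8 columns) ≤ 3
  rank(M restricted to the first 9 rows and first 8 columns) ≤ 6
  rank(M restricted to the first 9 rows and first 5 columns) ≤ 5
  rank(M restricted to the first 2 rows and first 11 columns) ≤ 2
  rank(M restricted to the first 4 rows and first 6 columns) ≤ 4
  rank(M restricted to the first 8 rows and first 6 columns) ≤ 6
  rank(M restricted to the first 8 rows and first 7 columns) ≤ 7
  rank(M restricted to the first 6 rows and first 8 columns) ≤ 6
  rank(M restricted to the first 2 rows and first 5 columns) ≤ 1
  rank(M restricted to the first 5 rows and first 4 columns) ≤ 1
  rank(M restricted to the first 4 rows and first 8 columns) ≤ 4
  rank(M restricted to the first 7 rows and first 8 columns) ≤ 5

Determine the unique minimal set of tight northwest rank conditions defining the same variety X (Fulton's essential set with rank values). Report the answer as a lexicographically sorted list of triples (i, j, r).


Rank table r_w(11×11) implied by the 22 constraints:

  row 1: 0 1 1 1 1 1 1 1 1 1 1
  row 2: 0 1 1 1 1 2 2 2 2 2 2
  row 3: 0 1 1 1 2 3 3 3 3 3 3
  row 4: 0 1 1 1 2 3 3 3 4 4 4
  row 5: 0 1 1 1 2 3 4 4 5 5 5
  row 6: 0 1 1 2 3 4 5 5 6 6 6
  row 7: 0 1 1 2 3 4 5 5 6 7 7
  row 8: 0 1 2 3 4 5 6 6 7 8 8
  row 9: 0 1 2 3 4 5 6 6 7 8 9
  row 10: 0 1 2 3 4 5 6 7 8 9 10
  row 11: 1 2 3 4 5 6 7 8 9 10 11

reading off 1-entries of Δ²R: w = (2, 6, 5, 9, 7, 4, 10, 3, 11, 8, 1).

ℓ(w)=25; the 7 essential cells (i,j,r):

[(2, 5, 1), (4, 8, 3), (5, 4, 1), (7, 3, 1), (7, 8, 5), (9, 8, 6), (10, 1, 0)]


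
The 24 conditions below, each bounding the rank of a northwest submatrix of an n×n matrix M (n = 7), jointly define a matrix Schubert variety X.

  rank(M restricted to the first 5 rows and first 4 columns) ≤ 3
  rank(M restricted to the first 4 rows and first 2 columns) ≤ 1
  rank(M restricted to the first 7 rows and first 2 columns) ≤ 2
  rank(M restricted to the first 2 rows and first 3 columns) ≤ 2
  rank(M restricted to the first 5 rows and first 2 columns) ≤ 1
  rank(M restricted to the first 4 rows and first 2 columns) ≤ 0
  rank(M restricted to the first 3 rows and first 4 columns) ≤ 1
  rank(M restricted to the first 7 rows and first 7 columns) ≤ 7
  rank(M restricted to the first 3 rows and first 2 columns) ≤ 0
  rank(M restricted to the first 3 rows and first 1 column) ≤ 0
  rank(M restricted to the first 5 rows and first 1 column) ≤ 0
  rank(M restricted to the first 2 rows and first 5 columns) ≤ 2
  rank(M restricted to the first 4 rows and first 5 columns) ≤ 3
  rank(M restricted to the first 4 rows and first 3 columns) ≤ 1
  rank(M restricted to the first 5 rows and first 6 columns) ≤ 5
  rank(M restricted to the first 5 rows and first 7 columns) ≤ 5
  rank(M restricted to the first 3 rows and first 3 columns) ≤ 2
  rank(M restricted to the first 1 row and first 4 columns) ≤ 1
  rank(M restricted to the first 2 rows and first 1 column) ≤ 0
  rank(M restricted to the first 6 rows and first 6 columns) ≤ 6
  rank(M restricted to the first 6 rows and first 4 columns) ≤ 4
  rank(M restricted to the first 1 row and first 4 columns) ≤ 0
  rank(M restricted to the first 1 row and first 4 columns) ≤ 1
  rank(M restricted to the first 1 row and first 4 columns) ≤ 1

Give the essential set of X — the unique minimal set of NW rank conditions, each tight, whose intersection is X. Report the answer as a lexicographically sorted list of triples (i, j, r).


Recovering R(i,j) via the rank-extension bound from the 24 conditions:

  i=1: 0, 0, 0, 0, 1, 1, 1
  i=2: 0, 0, 1, 1, 2, 2, 2
  i=3: 0, 0, 1, 1, 2, 3, 3
  i=4: 0, 0, 1, 2, 3, 4, 4
  i=5: 0, 1, 2, 3, 4, 5, 5
  i=6: 1, 2, 3, 4, 5, 6, 6
  i=7: 1, 2, 3, 4, 5, 6, 7

hence w(1..7) = (5, 3, 6, 4, 2, 1, 7).

4 SE-corners of the 12-cell Rothe diagram give Ess(w):

[(1, 4, 0), (3, 4, 1), (4, 2, 0), (5, 1, 0)]


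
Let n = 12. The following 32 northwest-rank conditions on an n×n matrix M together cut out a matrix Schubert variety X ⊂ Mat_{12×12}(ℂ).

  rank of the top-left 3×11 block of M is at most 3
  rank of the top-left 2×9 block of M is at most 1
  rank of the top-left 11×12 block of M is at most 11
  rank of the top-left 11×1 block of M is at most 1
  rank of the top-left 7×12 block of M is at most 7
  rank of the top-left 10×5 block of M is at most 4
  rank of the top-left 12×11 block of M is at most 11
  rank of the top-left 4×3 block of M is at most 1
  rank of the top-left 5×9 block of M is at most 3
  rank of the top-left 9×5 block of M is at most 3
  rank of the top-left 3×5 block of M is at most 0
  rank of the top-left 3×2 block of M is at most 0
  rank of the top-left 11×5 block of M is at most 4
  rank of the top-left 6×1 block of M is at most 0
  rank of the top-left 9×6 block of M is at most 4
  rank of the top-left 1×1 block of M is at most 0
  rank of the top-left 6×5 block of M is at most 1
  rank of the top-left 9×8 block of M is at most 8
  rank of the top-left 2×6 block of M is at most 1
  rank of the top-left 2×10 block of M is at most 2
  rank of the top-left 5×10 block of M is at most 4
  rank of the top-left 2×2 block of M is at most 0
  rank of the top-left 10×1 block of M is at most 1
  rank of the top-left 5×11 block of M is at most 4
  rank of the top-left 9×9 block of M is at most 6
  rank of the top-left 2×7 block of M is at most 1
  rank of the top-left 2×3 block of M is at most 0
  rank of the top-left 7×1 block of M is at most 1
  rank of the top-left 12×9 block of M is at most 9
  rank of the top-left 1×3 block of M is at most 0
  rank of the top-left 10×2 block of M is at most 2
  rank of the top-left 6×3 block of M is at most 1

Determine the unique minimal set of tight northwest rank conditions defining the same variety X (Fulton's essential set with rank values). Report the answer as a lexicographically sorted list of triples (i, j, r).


Rank table r_w(12×12) implied by the 32 constraints:

  row 1: 0, 0, 0, 0, 0, 1, 1, 1, 1, 1, 1, 1
  row 2: 0, 0, 0, 0, 0, 1, 1, 1, 1, 2, 2, 2
  row 3: 0, 0, 0, 0, 0, 1, 2, 2, 2, 3, 3, 3
  row 4: 0, 1, 1, 1, 1, 2, 3, 3, 3, 4, 4, 4
  row 5: 0, 1, 1, 1, 1, 2, 3, 3, 3, 4, 4, 5
  row 6: 0, 1, 1, 1, 1, 2, 3, 4, 4, 5, 5, 6
  row 7: 1, 2, 2, 2, 2, 3, 4, 5, 5, 6, 6, 7
  row 8: 1, 2, 3, 3, 3, 4, 5, 6, 6, 7, 7, 8
  row 9: 1, 2, 3, 3, 3, 4, 5, 6, 6, 7, 8, 9
  row 10: 1, 2, 3, 4, 4, 5, 6, 7, 7, 8, 9, 10
  row 11: 1, 2, 3, 4, 4, 5, 6, 7, 8, 9, 10, 11
  row 12: 1, 2, 3, 4, 5, 6, 7, 8, 9, 10, 11, 12

the unique w with this rank table is (6, 10, 7, 2, 12, 8, 1, 3, 11, 4, 9, 5).

Fulton essential set (9 of the 34 Rothe cells):

[(2, 9, 1), (3, 5, 0), (5, 9, 3), (5, 11, 4), (6, 1, 0), (6, 5, 1), (9, 5, 3), (9, 9, 6), (11, 5, 4)]


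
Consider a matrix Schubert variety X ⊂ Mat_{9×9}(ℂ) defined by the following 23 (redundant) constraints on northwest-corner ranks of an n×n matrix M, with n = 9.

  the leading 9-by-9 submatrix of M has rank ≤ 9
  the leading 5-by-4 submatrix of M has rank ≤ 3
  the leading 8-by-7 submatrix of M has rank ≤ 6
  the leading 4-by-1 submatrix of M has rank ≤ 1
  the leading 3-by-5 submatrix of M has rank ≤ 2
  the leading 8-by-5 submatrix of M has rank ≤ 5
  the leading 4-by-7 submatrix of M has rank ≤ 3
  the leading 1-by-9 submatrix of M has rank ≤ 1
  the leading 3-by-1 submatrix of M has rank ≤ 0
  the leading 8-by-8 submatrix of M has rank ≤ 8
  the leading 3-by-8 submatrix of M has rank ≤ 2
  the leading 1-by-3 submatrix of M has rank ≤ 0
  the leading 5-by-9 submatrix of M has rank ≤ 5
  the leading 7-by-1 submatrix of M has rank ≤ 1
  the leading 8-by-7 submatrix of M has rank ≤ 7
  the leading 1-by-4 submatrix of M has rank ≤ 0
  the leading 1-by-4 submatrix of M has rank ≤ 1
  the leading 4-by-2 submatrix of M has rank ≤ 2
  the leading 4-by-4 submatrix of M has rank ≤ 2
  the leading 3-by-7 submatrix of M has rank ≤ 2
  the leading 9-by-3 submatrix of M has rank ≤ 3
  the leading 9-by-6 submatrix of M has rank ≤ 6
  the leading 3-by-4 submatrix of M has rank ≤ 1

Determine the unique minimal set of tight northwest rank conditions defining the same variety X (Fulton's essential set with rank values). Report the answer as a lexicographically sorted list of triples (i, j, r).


Propagating the 23 rank bounds to every northwest block:

  0, 0, 0, 0, 1, 1, 1, 1, 1
  0, 1, 1, 1, 2, 2, 2, 2, 2
  0, 1, 1, 1, 2, 2, 2, 2, 3
  1, 2, 2, 2, 3, 3, 3, 3, 4
  1, 2, 3, 3, 4, 4, 4, 4, 5
  1, 2, 3, 4, 5, 5, 5, 5, 6
  1, 2, 3, 4, 5, 6, 6, 6, 7
  1, 2, 3, 4, 5, 6, 6, 7, 8
  1, 2, 3, 4, 5, 6, 7, 8, 9

reading off 1-entries of Δ²R: w = (5, 2, 9, 1, 3, 4, 6, 8, 7).

D(w) has 12 cells with 5 SE-corners; essential set:

[(1, 4, 0), (3, 1, 0), (3, 4, 1), (3, 8, 2), (8, 7, 6)]


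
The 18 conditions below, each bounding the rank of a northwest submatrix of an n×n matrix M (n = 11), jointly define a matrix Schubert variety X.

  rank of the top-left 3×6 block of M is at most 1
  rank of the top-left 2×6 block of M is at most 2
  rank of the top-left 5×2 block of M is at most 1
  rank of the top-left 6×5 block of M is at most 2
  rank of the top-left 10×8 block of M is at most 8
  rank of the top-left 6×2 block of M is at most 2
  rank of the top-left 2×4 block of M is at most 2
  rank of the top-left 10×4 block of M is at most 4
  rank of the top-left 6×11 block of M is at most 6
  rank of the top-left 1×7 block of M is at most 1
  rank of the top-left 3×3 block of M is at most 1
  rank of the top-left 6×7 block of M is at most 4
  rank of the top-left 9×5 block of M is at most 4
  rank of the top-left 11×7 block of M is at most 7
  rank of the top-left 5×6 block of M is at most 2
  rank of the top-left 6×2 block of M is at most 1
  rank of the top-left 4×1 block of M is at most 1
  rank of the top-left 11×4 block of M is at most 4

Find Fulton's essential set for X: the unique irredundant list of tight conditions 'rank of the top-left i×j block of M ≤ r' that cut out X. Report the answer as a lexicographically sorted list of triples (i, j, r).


The tightest implied rank at each (i,j), from the 18 conditions:

  1  1  1  1  1  1  1  1  1  1  1
  1  1  1  1  1  1  2  2  2  2  2
  1  1  1  1  1  1  2  3  3  3  3
  1  1  2  2  2  2  3  4  4  4  4
  1  1  2  2  2  2  3  4  5  5  5
  1  1  2  2  2  3  4  5  6  6  6
  1  2  3  3  3  4  5  6  7  7  7
  1  2  3  4  4  5  6  7  8  8  8
  1  2  3  4  4  5  6  7  8  9  9
  1  2  3  4  5  6  7  8  9  10  10
  1  2  3  4  5  6  7  8  9  10  11

the unique w with this rank table is (1, 7, 8, 3, 9, 6, 2, 4, 10, 5, 11).

Fulton essential set (5 of the 19 Rothe cells):

[(3, 6, 1), (5, 6, 2), (6, 2, 1), (6, 5, 2), (9, 5, 4)]


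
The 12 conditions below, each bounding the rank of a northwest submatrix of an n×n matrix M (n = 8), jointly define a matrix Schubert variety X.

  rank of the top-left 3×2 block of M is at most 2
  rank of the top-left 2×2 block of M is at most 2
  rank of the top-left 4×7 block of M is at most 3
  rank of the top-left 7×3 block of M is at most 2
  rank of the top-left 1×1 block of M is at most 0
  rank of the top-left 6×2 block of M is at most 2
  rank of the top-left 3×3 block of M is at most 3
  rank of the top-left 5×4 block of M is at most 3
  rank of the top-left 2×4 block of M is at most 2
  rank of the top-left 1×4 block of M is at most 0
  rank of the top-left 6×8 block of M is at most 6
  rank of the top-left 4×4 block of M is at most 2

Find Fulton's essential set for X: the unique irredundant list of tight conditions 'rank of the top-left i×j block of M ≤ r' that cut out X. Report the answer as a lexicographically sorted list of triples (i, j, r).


Propagating the 12 rank bounds to every northwest block:

  0, 0, 0, 0, 1, 1, 1, 1
  1, 1, 1, 1, 2, 2, 2, 2
  1, 2, 2, 2, 3, 3, 3, 3
  1, 2, 2, 2, 3, 3, 3, 4
  1, 2, 2, 3, 4, 4, 4, 5
  1, 2, 2, 3, 4, 5, 5, 6
  1, 2, 2, 3, 4, 5, 6, 7
  1, 2, 3, 4, 5, 6, 7, 8

giving w = (5, 1, 2, 8, 4, 6, 7, 3) via Δ²R.

D(w) has 11 cells with 4 SE-corners; essential set:

[(1, 4, 0), (4, 4, 2), (4, 7, 3), (7, 3, 2)]


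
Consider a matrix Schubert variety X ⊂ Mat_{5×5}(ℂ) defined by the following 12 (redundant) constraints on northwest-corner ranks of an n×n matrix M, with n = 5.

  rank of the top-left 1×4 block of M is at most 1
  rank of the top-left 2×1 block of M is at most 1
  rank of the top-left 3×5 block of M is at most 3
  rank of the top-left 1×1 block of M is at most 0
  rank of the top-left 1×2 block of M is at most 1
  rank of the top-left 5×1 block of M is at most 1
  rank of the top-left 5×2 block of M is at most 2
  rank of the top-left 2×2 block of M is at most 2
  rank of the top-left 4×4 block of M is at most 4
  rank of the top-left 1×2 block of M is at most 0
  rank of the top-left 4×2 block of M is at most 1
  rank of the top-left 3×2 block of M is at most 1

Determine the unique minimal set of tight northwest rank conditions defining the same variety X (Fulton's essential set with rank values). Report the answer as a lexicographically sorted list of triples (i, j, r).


Computing R[i][j] = min implied NW-rank bound (n=5, 12 conditions):

  i=1: 0, 0, 1, 1, 1
  i=2: 1, 1, 2, 2, 2
  i=3: 1, 1, 2, 3, 3
  i=4: 1, 1, 2, 3, 4
  i=5: 1, 2, 3, 4, 5

reading off 1-entries of Δ²R: w = (3, 1, 4, 5, 2).

Fulton essential set (2 of the 4 Rothe cells):

[(1, 2, 0), (4, 2, 1)]


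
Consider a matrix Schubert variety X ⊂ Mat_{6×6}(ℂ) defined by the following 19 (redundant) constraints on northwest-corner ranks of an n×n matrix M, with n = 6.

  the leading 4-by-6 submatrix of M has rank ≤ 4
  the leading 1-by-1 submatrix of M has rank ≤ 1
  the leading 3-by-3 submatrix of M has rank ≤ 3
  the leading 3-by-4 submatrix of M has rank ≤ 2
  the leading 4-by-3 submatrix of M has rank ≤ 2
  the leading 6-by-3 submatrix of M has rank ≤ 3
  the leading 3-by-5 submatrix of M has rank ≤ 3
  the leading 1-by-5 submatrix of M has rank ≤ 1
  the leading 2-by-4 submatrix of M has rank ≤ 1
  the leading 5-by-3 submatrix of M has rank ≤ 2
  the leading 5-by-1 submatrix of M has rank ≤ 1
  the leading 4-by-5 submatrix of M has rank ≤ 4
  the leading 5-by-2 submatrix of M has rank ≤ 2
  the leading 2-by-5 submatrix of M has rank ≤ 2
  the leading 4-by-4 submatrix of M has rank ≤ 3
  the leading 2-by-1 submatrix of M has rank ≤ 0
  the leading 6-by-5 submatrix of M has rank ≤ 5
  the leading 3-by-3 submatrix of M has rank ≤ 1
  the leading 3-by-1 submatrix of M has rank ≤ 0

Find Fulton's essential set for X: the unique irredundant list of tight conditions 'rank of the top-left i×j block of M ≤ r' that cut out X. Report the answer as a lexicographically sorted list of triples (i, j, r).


The tightest implied rank at each (i,j), from the 19 conditions:

  0 | 1 | 1 | 1 | 1 | 1
  0 | 1 | 1 | 1 | 2 | 2
  0 | 1 | 1 | 2 | 3 | 3
  1 | 2 | 2 | 3 | 4 | 4
  1 | 2 | 2 | 3 | 4 | 5
  1 | 2 | 3 | 4 | 5 | 6

second differences of R give the permutation w = (2, 5, 4, 1, 6, 3).

D(w) has 7 cells with 4 SE-corners; essential set:

[(2, 4, 1), (3, 1, 0), (3, 3, 1), (5, 3, 2)]


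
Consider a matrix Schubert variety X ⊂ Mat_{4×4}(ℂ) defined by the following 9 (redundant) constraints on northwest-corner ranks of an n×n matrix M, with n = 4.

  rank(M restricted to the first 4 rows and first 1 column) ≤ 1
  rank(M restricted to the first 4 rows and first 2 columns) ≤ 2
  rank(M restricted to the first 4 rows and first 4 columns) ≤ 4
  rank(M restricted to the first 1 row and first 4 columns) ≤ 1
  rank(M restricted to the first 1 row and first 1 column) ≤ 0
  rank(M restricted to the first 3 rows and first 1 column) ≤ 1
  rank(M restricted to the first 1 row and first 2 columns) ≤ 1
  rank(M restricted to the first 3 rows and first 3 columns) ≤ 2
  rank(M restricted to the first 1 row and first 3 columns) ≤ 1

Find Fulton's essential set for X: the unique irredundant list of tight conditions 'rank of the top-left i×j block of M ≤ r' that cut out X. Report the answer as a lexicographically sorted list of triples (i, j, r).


Computing R[i][j] = min implied NW-rank bound (n=4, 9 conditions):

  0, 1, 1, 1
  1, 2, 2, 2
  1, 2, 2, 3
  1, 2, 3, 4

so w = (2, 1, 4, 3).

|D(w)|=2, |Ess(w)|=2:

[(1, 1, 0), (3, 3, 2)]


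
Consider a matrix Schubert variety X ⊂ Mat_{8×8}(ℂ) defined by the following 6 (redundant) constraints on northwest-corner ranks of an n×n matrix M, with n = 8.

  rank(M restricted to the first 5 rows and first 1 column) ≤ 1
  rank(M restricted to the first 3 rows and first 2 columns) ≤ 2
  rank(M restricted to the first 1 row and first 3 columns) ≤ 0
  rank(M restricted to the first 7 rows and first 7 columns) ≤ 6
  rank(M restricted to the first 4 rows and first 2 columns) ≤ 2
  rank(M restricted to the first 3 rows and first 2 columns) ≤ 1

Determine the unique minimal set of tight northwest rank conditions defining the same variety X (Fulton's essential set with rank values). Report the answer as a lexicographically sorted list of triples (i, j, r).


The tightest implied rank at each (i,j), from the 6 conditions:

  row 1: 0 0 0 1 1 1 1 1
  row 2: 1 1 1 2 2 2 2 2
  row 3: 1 1 2 3 3 3 3 3
  row 4: 1 2 3 4 4 4 4 4
  row 5: 1 2 3 4 5 5 5 5
  row 6: 1 2 3 4 5 6 6 6
  row 7: 1 2 3 4 5 6 6 7
  row 8: 1 2 3 4 5 6 7 8

hence w(1..8) = (4, 1, 3, 2, 5, 6, 8, 7).

3 SE-corners of the 5-cell Rothe diagram give Ess(w):

[(1, 3, 0), (3, 2, 1), (7, 7, 6)]


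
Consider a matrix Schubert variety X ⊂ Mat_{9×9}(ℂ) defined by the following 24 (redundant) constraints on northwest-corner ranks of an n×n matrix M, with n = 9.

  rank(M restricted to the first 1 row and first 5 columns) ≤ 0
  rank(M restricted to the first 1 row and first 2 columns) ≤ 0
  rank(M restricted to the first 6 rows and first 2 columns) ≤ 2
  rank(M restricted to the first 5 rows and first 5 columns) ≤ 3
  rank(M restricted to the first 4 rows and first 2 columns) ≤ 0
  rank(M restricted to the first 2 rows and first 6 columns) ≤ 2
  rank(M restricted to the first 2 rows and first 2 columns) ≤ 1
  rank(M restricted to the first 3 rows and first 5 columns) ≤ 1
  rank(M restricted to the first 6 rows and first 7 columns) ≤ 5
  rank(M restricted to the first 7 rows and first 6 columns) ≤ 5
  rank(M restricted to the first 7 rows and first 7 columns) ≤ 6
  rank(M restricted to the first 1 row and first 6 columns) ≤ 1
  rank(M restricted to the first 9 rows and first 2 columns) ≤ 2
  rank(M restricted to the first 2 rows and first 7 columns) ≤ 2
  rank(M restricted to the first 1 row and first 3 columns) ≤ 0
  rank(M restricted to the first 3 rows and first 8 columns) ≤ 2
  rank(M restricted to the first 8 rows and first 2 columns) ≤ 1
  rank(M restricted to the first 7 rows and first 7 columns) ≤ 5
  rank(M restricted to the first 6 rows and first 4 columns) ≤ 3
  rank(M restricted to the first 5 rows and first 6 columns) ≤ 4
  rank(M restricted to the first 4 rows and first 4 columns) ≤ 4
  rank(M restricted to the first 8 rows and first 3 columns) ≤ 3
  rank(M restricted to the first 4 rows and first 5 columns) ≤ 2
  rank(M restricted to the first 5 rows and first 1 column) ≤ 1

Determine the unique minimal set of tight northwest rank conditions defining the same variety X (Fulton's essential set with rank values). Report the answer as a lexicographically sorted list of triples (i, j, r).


The tightest implied rank at each (i,j), from the 24 conditions:

  R[1]: 0 0 0 0 0 1 1 1 1
  R[2]: 0 0 1 1 1 2 2 2 2
  R[3]: 0 0 1 1 1 2 2 2 3
  R[4]: 0 0 1 2 2 3 3 3 4
  R[5]: 1 1 2 3 3 4 4 4 5
  R[6]: 1 1 2 3 4 5 5 5 6
  R[7]: 1 1 2 3 4 5 5 6 7
  R[8]: 1 1 2 3 4 5 6 7 8
  R[9]: 1 2 3 4 5 6 7 8 9

hence w(1..9) = (6, 3, 9, 4, 1, 5, 8, 7, 2).

|D(w)|=19, |Ess(w)|=6:

[(1, 5, 0), (3, 5, 1), (3, 8, 2), (4, 2, 0), (7, 7, 5), (8, 2, 1)]


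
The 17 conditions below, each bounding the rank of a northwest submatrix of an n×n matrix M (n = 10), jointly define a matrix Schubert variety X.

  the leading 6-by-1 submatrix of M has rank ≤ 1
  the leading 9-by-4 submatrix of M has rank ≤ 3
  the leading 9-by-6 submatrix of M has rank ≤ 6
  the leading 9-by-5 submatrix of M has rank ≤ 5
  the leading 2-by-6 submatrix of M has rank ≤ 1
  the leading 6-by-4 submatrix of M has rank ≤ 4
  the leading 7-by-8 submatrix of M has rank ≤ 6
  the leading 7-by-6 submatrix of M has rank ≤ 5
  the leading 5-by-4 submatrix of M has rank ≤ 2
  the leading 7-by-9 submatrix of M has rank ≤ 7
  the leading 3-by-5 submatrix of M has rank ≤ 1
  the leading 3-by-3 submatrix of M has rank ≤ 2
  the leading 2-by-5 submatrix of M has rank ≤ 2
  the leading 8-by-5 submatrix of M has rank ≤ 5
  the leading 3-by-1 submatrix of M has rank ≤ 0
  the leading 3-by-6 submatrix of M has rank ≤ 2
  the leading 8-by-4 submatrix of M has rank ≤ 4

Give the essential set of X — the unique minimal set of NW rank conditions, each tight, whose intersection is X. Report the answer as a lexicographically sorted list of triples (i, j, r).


The tightest implied rank at each (i,j), from the 17 conditions:

  row 1: 0  1  1  1  1  1  1  1  1  1
  row 2: 0  1  1  1  1  1  2  2  2  2
  row 3: 0  1  1  1  1  2  3  3  3  3
  row 4: 1  2  2  2  2  3  4  4  4  4
  row 5: 1  2  2  2  3  4  5  5  5  5
  row 6: 1  2  3  3  4  5  6  6  6  6
  row 7: 1  2  3  3  4  5  6  6  7  7
  row 8: 1  2  3  3  4  5  6  7  8  8
  row 9: 1  2  3  3  4  5  6  7  8  9
  row 10: 1  2  3  4  5  6  7  8  9  10

second differences of R give the permutation w = (2, 7, 6, 1, 5, 3, 9, 8, 10, 4).

ℓ(w)=16; the 6 essential cells (i,j,r):

[(2, 6, 1), (3, 1, 0), (3, 5, 1), (5, 4, 2), (7, 8, 6), (9, 4, 3)]


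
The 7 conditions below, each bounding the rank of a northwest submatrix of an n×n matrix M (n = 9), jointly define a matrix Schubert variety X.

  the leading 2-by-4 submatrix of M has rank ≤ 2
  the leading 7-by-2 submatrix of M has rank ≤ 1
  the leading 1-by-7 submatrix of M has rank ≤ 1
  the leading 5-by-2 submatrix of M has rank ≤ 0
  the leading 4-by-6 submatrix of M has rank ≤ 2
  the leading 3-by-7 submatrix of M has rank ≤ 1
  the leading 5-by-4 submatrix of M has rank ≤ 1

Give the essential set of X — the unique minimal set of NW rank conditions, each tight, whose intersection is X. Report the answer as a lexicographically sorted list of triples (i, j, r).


Rank table r_w(9×9) implied by the 7 constraints:

  row 1: 0  0  1  1  1  1  1  1  1
  row 2: 0  0  1  1  1  1  1  2  2
  row 3: 0  0  1  1  1  1  1  2  3
  row 4: 0  0  1  1  2  2  2  3  4
  row 5: 0  0  1  1  2  3  3  4  5
  row 6: 1  1  2  2  3  4  4  5  6
  row 7: 1  1  2  3  4  5  5  6  7
  row 8: 1  2  3  4  5  6  6  7  8
  row 9: 1  2  3  4  5  6  7  8  9

reading off 1-entries of Δ²R: w = (3, 8, 9, 5, 6, 1, 4, 2, 7).

D(w) has 21 cells with 4 SE-corners; essential set:

[(3, 7, 1), (5, 2, 0), (5, 4, 1), (7, 2, 1)]


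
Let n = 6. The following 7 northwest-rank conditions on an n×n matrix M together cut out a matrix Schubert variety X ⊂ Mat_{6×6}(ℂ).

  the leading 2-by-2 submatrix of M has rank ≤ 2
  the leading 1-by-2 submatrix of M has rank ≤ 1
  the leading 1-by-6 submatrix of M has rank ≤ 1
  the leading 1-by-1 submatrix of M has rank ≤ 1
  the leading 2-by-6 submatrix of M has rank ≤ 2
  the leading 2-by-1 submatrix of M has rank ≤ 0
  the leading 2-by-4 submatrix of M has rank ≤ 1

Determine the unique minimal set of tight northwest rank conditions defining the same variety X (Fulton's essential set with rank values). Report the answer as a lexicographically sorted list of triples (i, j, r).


Reconstructing r_w from the 7 given conditions:

  R[1]: 0, 1, 1, 1, 1, 1
  R[2]: 0, 1, 1, 1, 2, 2
  R[3]: 1, 2, 2, 2, 3, 3
  R[4]: 1, 2, 3, 3, 4, 4
  R[5]: 1, 2, 3, 4, 5, 5
  R[6]: 1, 2, 3, 4, 5, 6

hence w(1..6) = (2, 5, 1, 3, 4, 6).

ℓ(w)=4; the 2 essential cells (i,j,r):

[(2, 1, 0), (2, 4, 1)]


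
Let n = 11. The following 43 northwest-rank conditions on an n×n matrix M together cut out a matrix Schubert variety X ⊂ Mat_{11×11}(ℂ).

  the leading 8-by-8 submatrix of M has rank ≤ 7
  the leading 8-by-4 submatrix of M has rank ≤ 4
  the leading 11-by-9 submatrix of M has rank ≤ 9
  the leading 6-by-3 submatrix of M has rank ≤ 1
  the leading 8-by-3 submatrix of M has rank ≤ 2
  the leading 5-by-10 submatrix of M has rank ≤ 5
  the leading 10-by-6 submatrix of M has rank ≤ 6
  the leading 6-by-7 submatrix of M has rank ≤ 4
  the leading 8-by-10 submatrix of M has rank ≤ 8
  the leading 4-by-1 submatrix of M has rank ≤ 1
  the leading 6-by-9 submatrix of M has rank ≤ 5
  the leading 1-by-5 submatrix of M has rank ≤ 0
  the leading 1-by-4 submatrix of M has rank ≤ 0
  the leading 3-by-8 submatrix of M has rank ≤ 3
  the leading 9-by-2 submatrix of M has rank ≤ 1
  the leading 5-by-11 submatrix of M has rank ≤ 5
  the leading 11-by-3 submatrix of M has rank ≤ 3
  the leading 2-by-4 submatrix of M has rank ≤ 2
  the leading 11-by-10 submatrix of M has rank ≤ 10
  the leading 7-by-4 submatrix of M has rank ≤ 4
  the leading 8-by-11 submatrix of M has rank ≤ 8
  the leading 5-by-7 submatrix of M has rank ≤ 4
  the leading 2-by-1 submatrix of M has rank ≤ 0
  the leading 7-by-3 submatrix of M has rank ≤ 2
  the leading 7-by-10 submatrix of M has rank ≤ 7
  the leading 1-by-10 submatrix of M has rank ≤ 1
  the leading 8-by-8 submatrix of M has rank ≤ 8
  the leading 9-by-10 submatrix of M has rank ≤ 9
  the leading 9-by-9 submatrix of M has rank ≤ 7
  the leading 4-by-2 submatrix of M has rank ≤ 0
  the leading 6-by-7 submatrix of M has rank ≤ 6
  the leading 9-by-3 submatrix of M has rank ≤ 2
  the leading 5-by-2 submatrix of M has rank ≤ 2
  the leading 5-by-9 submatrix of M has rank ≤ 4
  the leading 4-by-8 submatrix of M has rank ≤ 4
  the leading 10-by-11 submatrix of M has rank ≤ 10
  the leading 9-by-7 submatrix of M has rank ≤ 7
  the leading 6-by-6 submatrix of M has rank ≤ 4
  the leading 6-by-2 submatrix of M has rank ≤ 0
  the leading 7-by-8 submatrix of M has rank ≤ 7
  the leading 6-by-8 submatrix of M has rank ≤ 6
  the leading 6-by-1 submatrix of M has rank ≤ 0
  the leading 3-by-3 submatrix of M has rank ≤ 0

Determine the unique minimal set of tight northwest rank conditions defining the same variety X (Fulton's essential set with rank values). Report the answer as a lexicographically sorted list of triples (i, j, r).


Rank table r_w(11×11) implied by the 43 constraints:

  0  0  0  0  0  1  1  1  1  1  1
  0  0  0  1  1  2  2  2  2  2  2
  0  0  0  1  2  3  3  3  3  3  3
  0  0  1  2  3  4  4  4  4  4  4
  0  0  1  2  3  4  4  4  4  5  5
  0  0  1  2  3  4  4  5  5  6  6
  1  1  2  3  4  5  5  6  6  7  7
  1  1  2  3  4  5  6  7  7  8  8
  1  1  2  3  4  5  6  7  7  8  9
  1  2  3  4  5  6  7  8  8  9  10
  1  2  3  4  5  6  7  8  9  10  11

the unique w with this rank table is (6, 4, 5, 3, 10, 8, 1, 7, 11, 2, 9).

Fulton essential set (7 of the 24 Rothe cells):

[(1, 5, 0), (3, 3, 0), (5, 9, 4), (6, 2, 0), (6, 7, 4), (9, 2, 1), (9, 9, 7)]


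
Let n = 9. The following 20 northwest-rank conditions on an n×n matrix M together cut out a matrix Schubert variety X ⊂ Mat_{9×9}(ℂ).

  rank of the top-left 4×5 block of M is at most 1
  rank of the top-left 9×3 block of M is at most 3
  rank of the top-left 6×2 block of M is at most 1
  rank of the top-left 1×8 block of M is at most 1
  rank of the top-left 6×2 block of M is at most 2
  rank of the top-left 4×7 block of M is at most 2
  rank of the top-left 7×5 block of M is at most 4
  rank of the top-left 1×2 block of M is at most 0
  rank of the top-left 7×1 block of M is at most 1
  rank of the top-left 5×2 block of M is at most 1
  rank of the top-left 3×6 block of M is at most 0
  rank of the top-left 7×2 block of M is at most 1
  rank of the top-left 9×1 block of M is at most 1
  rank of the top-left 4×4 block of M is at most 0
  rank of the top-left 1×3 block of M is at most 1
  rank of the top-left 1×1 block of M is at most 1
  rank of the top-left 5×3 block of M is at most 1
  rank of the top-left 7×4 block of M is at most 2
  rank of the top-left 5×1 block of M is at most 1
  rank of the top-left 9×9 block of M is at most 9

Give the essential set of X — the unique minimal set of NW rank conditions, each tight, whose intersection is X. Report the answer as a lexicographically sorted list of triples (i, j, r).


The tightest implied rank at each (i,j), from the 20 conditions:

  row 1: 0 | 0 | 0 | 0 | 0 | 0 | 1 | 1 | 1
  row 2: 0 | 0 | 0 | 0 | 0 | 0 | 1 | 2 | 2
  row 3: 0 | 0 | 0 | 0 | 0 | 0 | 1 | 2 | 3
  row 4: 0 | 0 | 0 | 0 | 1 | 1 | 2 | 3 | 4
  row 5: 1 | 1 | 1 | 1 | 2 | 2 | 3 | 4 | 5
  row 6: 1 | 1 | 2 | 2 | 3 | 3 | 4 | 5 | 6
  row 7: 1 | 1 | 2 | 2 | 3 | 4 | 5 | 6 | 7
  row 8: 1 | 2 | 3 | 3 | 4 | 5 | 6 | 7 | 8
  row 9: 1 | 2 | 3 | 4 | 5 | 6 | 7 | 8 | 9

the unique w with this rank table is (7, 8, 9, 5, 1, 3, 6, 2, 4).

Rothe diagram D(w) (25 cells), 4 SE-corners (essential conditions):

[(3, 6, 0), (4, 4, 0), (7, 2, 1), (7, 4, 2)]


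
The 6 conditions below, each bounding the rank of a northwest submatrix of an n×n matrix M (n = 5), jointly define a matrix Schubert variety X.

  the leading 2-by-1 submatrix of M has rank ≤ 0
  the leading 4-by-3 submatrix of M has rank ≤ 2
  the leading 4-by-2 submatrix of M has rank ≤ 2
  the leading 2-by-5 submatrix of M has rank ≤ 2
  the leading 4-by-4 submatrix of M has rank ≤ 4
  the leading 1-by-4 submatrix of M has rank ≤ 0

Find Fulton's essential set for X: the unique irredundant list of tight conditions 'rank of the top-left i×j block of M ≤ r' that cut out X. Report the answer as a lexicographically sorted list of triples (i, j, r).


The tightest implied rank at each (i,j), from the 6 conditions:

  R[1]: 0, 0, 0, 0, 1
  R[2]: 0, 1, 1, 1, 2
  R[3]: 1, 2, 2, 2, 3
  R[4]: 1, 2, 2, 3, 4
  R[5]: 1, 2, 3, 4, 5

hence w(1..5) = (5, 2, 1, 4, 3).

3 SE-corners of the 6-cell Rothe diagram give Ess(w):

[(1, 4, 0), (2, 1, 0), (4, 3, 2)]


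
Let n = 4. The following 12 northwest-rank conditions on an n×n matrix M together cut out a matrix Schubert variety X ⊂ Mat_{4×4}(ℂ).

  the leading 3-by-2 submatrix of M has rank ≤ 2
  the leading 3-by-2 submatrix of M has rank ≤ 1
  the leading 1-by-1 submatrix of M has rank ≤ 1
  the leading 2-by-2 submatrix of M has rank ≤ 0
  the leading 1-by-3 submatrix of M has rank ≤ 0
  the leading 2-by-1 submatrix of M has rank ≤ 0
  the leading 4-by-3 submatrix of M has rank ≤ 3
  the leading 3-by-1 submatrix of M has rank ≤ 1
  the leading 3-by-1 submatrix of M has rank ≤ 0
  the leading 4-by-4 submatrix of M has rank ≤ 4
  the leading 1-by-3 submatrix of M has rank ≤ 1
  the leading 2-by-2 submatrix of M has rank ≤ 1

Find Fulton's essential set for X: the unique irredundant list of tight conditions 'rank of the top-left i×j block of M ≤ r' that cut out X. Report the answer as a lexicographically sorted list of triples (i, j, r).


Computing R[i][j] = min implied NW-rank bound (n=4, 12 conditions):

  0, 0, 0, 1
  0, 0, 1, 2
  0, 1, 2, 3
  1, 2, 3, 4

so w = (4, 3, 2, 1).

D(w) has 6 cells with 3 SE-corners; essential set:

[(1, 3, 0), (2, 2, 0), (3, 1, 0)]


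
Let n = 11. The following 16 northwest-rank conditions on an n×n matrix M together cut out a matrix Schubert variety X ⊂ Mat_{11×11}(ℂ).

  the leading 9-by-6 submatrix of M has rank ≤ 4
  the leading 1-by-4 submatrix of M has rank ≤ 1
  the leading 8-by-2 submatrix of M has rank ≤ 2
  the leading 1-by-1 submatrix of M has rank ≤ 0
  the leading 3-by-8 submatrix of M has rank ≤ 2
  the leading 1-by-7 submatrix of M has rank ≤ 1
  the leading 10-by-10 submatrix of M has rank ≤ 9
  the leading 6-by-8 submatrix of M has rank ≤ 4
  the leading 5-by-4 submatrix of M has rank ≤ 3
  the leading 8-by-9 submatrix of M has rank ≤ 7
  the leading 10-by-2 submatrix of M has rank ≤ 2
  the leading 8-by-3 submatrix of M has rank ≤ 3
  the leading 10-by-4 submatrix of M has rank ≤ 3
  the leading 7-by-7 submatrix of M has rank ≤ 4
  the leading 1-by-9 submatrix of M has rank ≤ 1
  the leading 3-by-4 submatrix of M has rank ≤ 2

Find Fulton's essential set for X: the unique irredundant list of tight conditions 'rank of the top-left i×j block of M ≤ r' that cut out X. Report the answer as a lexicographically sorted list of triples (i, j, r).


The tightest implied rank at each (i,j), from the 16 conditions:

  row 1: 0  1  1  1  1  1  1  1  1  1  1
  row 2: 1  2  2  2  2  2  2  2  2  2  2
  row 3: 1  2  2  2  2  2  2  2  3  3  3
  row 4: 1  2  3  3  3  3  3  3  4  4  4
  row 5: 1  2  3  3  4  4  4  4  5  5  5
  row 6: 1  2  3  3  4  4  4  4  5  6  6
  row 7: 1  2  3  3  4  4  4  5  6  7  7
  row 8: 1  2  3  3  4  4  5  6  7  8  8
  row 9: 1  2  3  3  4  4  5  6  7  8  9
  row 10: 1  2  3  3  4  5  6  7  8  9  10
  row 11: 1  2  3  4  5  6  7  8  9  10  11

second differences of R give the permutation w = (2, 1, 9, 3, 5, 10, 8, 7, 11, 6, 4).

D(w) has 20 cells with 6 SE-corners; essential set:

[(1, 1, 0), (3, 8, 2), (6, 8, 4), (7, 7, 4), (9, 6, 4), (10, 4, 3)]


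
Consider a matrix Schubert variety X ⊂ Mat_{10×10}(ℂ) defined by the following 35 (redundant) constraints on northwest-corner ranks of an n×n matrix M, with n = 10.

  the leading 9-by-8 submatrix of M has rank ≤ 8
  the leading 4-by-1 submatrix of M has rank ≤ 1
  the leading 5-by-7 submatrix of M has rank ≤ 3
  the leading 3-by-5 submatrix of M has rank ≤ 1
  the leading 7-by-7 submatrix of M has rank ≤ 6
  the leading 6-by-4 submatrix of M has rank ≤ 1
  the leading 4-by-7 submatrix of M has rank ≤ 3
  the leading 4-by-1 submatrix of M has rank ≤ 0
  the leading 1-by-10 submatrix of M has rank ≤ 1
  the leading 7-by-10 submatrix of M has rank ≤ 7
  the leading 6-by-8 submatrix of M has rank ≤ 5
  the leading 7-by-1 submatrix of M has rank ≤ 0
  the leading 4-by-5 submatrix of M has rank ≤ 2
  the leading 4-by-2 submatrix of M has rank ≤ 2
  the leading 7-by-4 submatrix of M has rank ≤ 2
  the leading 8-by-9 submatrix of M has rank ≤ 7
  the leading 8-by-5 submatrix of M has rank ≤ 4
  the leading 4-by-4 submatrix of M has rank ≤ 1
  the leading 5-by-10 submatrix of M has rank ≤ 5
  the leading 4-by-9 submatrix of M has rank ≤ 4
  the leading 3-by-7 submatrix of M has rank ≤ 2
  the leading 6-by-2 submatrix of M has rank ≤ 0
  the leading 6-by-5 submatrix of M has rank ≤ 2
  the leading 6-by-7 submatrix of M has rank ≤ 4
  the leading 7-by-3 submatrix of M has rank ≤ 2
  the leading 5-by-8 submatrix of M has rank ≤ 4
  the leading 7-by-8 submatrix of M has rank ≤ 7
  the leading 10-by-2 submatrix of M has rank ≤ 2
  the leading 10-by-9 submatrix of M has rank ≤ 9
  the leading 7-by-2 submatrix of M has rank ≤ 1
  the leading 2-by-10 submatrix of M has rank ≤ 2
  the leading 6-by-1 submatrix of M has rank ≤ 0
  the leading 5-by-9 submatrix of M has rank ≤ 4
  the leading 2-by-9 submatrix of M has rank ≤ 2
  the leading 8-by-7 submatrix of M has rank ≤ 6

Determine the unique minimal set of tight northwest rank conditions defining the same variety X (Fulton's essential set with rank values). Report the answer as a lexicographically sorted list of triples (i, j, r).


The tightest implied rank at each (i,j), from the 35 conditions:

  0 0 1 1 1 1 1 1 1 1
  0 0 1 1 1 2 2 2 2 2
  0 0 1 1 1 2 2 3 3 3
  0 0 1 1 2 3 3 4 4 4
  0 0 1 1 2 3 3 4 4 5
  0 0 1 1 2 3 4 5 5 6
  0 1 2 2 3 4 5 6 6 7
  1 2 3 3 4 5 6 7 7 8
  1 2 3 4 5 6 7 8 8 9
  1 2 3 4 5 6 7 8 9 10

second differences of R give the permutation w = (3, 6, 8, 5, 10, 7, 2, 1, 4, 9).

ℓ(w)=23; the 7 essential cells (i,j,r):

[(3, 5, 1), (3, 7, 2), (5, 7, 3), (5, 9, 4), (6, 2, 0), (6, 4, 1), (7, 1, 0)]
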